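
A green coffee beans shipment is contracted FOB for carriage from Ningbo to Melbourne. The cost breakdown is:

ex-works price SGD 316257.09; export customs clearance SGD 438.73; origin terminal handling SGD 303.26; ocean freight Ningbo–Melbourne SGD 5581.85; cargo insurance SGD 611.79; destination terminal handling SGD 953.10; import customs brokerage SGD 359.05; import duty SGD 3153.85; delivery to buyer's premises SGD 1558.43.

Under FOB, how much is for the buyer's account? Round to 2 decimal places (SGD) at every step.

FOB: the seller bears costs until goods are on board at the origin port; the buyer bears freight, insurance and all costs thereafter.
Seller's account: goods 316257.09 + export clearance 438.73 + origin terminal 303.26 = 316999.08
Buyer's account: freight 5581.85 + insurance 611.79 + destination terminal 953.10 + brokerage 359.05 + duty 3153.85 + delivery 1558.43 = 12218.07

Buyer's account: SGD 12218.07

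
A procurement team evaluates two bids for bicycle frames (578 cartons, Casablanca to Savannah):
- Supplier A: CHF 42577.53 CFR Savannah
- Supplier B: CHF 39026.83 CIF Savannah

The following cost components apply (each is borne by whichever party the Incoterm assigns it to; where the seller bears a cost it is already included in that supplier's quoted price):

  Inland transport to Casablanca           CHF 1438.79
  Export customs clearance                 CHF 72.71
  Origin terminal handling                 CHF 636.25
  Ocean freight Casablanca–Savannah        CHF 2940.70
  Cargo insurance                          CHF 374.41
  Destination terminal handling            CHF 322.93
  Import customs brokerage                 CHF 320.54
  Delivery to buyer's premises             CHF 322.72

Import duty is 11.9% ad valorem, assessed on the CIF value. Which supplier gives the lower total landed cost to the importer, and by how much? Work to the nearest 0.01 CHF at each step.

Supplier B is cheaper by CHF 4392.20

Supplier A (CFR):
CIF value = CFR price + insurance = 42577.53 + 374.41 = 42951.94
Import duty = 42951.94 × 11.9% = 5111.28
Buyer bears (A): 374.41 + 322.93 + 320.54 + 322.72 = 1340.60
Landed cost (A) = invoice 42577.53 + 1340.60 + duty 5111.28 = 49029.41
Supplier B (CIF):
The CIF price already equals the CIF value: 39026.83
Import duty = 39026.83 × 11.9% = 4644.19
Buyer bears (B): 322.93 + 320.54 + 322.72 = 966.19
Landed cost (B) = invoice 39026.83 + 966.19 + duty 4644.19 = 44637.21
Difference = |49029.41 − 44637.21| = 4392.20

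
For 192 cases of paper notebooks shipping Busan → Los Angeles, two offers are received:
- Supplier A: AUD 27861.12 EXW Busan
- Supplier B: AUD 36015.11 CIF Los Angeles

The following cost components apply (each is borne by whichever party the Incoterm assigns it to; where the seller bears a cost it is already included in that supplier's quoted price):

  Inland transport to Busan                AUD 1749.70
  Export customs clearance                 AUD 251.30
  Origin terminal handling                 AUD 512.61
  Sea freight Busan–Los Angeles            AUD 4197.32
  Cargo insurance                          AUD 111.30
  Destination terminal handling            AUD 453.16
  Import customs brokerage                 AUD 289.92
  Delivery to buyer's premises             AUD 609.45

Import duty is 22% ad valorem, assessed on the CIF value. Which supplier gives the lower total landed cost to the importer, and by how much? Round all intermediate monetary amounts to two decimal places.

Supplier A (EXW):
CIF value = EXW price + inland to port + export clearance + origin terminal + freight + insurance = 27861.12 + 1749.70 + 251.30 + 512.61 + 4197.32 + 111.30 = 34683.35
Import duty = 34683.35 × 22% = 7630.34
Buyer bears (A): 1749.70 + 251.30 + 512.61 + 4197.32 + 111.30 + 453.16 + 289.92 + 609.45 = 8174.76
Landed cost (A) = invoice 27861.12 + 8174.76 + duty 7630.34 = 43666.22
Supplier B (CIF):
The CIF price already equals the CIF value: 36015.11
Import duty = 36015.11 × 22% = 7923.32
Buyer bears (B): 453.16 + 289.92 + 609.45 = 1352.53
Landed cost (B) = invoice 36015.11 + 1352.53 + duty 7923.32 = 45290.96
Difference = |43666.22 − 45290.96| = 1624.74

Supplier A is cheaper by AUD 1624.74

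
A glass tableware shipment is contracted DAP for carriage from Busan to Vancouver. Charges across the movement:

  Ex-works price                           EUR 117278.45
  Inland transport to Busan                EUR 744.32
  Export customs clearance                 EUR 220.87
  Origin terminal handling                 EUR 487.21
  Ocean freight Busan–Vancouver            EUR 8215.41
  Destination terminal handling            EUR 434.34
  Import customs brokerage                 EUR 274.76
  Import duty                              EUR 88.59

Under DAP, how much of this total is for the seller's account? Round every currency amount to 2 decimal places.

Seller's account: EUR 127380.60

DAP: the seller bears all costs to the named destination except import duty and clearance.
Seller's account: goods 117278.45 + inland to port 744.32 + export clearance 220.87 + origin terminal 487.21 + freight 8215.41 + destination terminal 434.34 = 127380.60
Buyer's account: brokerage 274.76 + duty 88.59 = 363.35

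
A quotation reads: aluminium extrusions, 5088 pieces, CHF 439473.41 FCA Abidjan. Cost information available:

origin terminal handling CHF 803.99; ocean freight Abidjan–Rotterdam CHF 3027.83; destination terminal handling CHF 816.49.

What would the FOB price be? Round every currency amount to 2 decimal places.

Not relevant to the conversion: destination terminal, freight — on the buyer under both terms; not part of either seller's price.
From FCA to FOB, the seller additionally bears: origin terminal.
FOB price = 439473.41 + 803.99 = 440277.40

FOB price: CHF 440277.40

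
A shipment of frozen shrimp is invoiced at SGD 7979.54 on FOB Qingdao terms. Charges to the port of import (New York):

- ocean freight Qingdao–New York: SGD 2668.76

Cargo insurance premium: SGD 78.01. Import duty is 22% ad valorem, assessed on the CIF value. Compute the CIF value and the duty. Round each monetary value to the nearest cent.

CIF value: SGD 10726.31; import duty: SGD 2359.79

CIF = FOB price + freight + insurance
CIF = 7979.54 + 2668.76 + 78.01 = 10726.31
Import duty = 10726.31 × 22% = 2359.79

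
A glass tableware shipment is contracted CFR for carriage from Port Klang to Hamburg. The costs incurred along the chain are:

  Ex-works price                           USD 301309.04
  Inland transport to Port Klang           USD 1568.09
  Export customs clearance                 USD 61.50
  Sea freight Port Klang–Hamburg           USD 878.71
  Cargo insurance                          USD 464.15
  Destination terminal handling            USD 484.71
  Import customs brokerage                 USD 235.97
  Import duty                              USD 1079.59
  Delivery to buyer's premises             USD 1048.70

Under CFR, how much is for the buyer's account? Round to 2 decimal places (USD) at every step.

CFR: the seller pays costs through ocean freight to the destination port, but not insurance.
Seller's account: goods 301309.04 + inland to port 1568.09 + export clearance 61.50 + freight 878.71 = 303817.34
Buyer's account: insurance 464.15 + destination terminal 484.71 + brokerage 235.97 + duty 1079.59 + delivery 1048.70 = 3313.12

Buyer's account: USD 3313.12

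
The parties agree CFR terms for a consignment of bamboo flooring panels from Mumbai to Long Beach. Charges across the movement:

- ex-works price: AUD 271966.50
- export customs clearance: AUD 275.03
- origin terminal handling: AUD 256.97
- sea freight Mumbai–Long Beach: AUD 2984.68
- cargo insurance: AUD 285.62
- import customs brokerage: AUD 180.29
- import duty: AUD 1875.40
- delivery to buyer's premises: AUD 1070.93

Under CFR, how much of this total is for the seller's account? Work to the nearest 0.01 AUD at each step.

Seller's account: AUD 275483.18

CFR: the seller pays costs through ocean freight to the destination port, but not insurance.
Seller's account: goods 271966.50 + export clearance 275.03 + origin terminal 256.97 + freight 2984.68 = 275483.18
Buyer's account: insurance 285.62 + brokerage 180.29 + duty 1875.40 + delivery 1070.93 = 3412.24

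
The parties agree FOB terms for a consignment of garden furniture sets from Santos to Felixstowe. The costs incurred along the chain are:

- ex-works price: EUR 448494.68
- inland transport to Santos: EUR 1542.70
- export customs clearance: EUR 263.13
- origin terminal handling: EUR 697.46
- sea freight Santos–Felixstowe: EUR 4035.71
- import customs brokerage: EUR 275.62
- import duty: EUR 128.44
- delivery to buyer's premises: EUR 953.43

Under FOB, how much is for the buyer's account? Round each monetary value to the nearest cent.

Buyer's account: EUR 5393.20

FOB: the seller bears costs until goods are on board at the origin port; the buyer bears freight, insurance and all costs thereafter.
Seller's account: goods 448494.68 + inland to port 1542.70 + export clearance 263.13 + origin terminal 697.46 = 450997.97
Buyer's account: freight 4035.71 + brokerage 275.62 + duty 128.44 + delivery 953.43 = 5393.20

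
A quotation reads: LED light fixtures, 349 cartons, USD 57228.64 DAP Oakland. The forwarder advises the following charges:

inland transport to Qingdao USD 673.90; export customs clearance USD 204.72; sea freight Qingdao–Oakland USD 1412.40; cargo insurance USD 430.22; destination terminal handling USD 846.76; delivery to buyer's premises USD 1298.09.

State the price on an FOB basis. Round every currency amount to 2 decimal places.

Not relevant to the conversion: export clearance, inland to port — on the seller under both DAP and FOB; already in the DAP price and stays in the FOB price.
From DAP to FOB, the seller no longer bears: freight, insurance, destination terminal, delivery.
FOB price = 57228.64 − 1412.40 − 430.22 − 846.76 − 1298.09 = 53241.17

FOB price: USD 53241.17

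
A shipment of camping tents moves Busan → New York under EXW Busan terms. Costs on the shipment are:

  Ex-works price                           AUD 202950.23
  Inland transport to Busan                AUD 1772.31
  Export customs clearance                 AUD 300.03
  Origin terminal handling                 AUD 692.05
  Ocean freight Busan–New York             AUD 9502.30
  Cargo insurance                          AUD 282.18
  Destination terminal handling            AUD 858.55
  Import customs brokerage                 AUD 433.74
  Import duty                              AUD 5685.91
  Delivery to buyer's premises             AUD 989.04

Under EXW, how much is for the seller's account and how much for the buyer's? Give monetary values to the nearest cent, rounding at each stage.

EXW: the seller makes goods available at their premises; the buyer bears all onward costs.
Seller's account: goods 202950.23 = 202950.23
Buyer's account: inland to port 1772.31 + export clearance 300.03 + origin terminal 692.05 + freight 9502.30 + insurance 282.18 + destination terminal 858.55 + brokerage 433.74 + duty 5685.91 + delivery 989.04 = 20516.11

Seller: AUD 202950.23; buyer: AUD 20516.11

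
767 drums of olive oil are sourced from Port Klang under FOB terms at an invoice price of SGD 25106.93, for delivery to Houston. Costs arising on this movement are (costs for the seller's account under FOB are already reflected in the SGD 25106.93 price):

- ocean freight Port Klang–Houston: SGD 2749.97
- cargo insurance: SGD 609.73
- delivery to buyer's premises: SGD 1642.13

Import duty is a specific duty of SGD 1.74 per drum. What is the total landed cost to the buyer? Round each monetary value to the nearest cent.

Total landed cost: SGD 31443.34

FOB: the seller bears costs until goods are on board at the origin port; the buyer bears freight, insurance and all costs thereafter.
CIF value = FOB price + freight + insurance = 25106.93 + 2749.97 + 609.73 = 28466.63
Import duty = 767 × 1.74 = 1334.58
Buyer bears: freight 2749.97 + insurance 609.73 + delivery 1642.13 + duty 1334.58 = 6336.41
Landed cost = invoice 25106.93 + 6336.41 = 31443.34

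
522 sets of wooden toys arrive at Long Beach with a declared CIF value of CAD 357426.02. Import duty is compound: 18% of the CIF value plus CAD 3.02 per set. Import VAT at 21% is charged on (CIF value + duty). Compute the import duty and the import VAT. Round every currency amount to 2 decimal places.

Import duty: CAD 65913.12; import VAT: CAD 88901.22

Ad valorem component: 357426.02 × 18% = 64336.68
Specific component: 522 × 3.02 = 1576.44
Import duty = 64336.68 + 1576.44 = 65913.12
VAT base = CIF + duty = 357426.02 + 65913.12 = 423339.14
Import VAT = 423339.14 × 21% = 88901.22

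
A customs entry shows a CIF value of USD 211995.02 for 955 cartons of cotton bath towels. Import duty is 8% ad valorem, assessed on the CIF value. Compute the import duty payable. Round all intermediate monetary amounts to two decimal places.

Import duty = 211995.02 × 8% = 16959.60

Import duty: USD 16959.60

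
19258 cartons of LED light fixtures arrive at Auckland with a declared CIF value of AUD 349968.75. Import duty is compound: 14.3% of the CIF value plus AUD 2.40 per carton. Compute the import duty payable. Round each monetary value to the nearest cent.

Import duty: AUD 96264.73

Ad valorem component: 349968.75 × 14.3% = 50045.53
Specific component: 19258 × 2.40 = 46219.20
Import duty = 50045.53 + 46219.20 = 96264.73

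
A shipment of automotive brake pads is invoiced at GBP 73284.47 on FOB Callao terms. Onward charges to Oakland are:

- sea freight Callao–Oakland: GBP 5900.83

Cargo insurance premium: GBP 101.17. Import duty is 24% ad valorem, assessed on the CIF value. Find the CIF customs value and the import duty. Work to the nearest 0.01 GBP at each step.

CIF value: GBP 79286.47; import duty: GBP 19028.75

CIF = FOB price + freight + insurance
CIF = 73284.47 + 5900.83 + 101.17 = 79286.47
Import duty = 79286.47 × 24% = 19028.75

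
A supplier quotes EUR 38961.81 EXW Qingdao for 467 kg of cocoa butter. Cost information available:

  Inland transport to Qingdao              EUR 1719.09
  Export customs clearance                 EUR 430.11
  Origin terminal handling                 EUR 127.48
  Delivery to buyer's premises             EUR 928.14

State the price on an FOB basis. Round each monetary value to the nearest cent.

Not relevant to the conversion: delivery — on the buyer under both terms; not part of either seller's price.
From EXW to FOB, the seller additionally bears: inland to port, export clearance, origin terminal.
FOB price = 38961.81 + 1719.09 + 430.11 + 127.48 = 41238.49

FOB price: EUR 41238.49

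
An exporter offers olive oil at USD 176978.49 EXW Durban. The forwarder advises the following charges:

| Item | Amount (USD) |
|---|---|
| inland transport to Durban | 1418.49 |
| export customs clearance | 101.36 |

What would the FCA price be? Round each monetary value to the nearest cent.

FCA price: USD 178498.34

From EXW to FCA, the seller additionally bears: inland to port, export clearance.
FCA price = 176978.49 + 1418.49 + 101.36 = 178498.34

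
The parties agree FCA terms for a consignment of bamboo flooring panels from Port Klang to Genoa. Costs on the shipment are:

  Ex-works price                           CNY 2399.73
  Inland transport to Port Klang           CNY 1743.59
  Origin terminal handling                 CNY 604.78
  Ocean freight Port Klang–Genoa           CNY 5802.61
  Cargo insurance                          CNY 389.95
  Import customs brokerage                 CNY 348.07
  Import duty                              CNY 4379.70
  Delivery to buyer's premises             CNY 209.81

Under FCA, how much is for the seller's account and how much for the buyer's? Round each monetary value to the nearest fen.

Seller: CNY 4143.32; buyer: CNY 11734.92

FCA: the seller delivers export-cleared goods to the carrier; the buyer bears costs from that point.
Seller's account: goods 2399.73 + inland to port 1743.59 = 4143.32
Buyer's account: origin terminal 604.78 + freight 5802.61 + insurance 389.95 + brokerage 348.07 + duty 4379.70 + delivery 209.81 = 11734.92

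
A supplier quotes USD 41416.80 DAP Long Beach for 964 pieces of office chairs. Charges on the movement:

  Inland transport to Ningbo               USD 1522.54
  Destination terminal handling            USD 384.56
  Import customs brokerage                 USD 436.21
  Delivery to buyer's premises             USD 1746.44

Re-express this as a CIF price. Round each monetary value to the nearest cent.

CIF price: USD 39285.80

Not relevant to the conversion: inland to port — on the seller under both DAP and CIF; already in the DAP price and stays in the CIF price. brokerage — on the buyer under both terms; not part of either seller's price.
From DAP to CIF, the seller no longer bears: destination terminal, delivery.
CIF price = 41416.80 − 384.56 − 1746.44 = 39285.80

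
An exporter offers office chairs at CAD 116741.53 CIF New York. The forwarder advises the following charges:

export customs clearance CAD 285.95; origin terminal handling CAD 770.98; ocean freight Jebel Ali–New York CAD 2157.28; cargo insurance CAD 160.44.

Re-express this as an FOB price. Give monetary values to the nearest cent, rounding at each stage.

FOB price: CAD 114423.81

Not relevant to the conversion: origin terminal, export clearance — on the seller under both CIF and FOB; already in the CIF price and stays in the FOB price.
From CIF to FOB, the seller no longer bears: freight, insurance.
FOB price = 116741.53 − 2157.28 − 160.44 = 114423.81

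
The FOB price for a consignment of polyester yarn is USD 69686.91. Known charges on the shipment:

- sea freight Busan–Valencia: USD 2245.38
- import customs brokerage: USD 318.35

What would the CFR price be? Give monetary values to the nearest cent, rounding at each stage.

CFR price: USD 71932.29

Not relevant to the conversion: brokerage — on the buyer under both terms; not part of either seller's price.
From FOB to CFR, the seller additionally bears: freight.
CFR price = 69686.91 + 2245.38 = 71932.29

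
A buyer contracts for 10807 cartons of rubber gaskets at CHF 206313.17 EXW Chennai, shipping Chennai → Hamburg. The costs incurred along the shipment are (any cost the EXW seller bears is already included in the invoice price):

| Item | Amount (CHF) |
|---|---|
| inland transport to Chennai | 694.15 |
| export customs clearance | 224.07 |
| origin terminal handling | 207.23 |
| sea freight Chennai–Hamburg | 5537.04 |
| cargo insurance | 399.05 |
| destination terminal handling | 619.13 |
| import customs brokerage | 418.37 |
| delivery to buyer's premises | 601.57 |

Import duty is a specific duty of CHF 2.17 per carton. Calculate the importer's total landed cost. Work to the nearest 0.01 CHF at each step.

EXW: the seller makes goods available at their premises; the buyer bears all onward costs.
CIF value = EXW price + inland to port + export clearance + origin terminal + freight + insurance = 206313.17 + 694.15 + 224.07 + 207.23 + 5537.04 + 399.05 = 213374.71
Import duty = 10807 × 2.17 = 23451.19
Buyer bears: inland to port 694.15 + export clearance 224.07 + origin terminal 207.23 + freight 5537.04 + insurance 399.05 + destination terminal 619.13 + brokerage 418.37 + delivery 601.57 + duty 23451.19 = 32151.80
Landed cost = invoice 206313.17 + 32151.80 = 238464.97

Total landed cost: CHF 238464.97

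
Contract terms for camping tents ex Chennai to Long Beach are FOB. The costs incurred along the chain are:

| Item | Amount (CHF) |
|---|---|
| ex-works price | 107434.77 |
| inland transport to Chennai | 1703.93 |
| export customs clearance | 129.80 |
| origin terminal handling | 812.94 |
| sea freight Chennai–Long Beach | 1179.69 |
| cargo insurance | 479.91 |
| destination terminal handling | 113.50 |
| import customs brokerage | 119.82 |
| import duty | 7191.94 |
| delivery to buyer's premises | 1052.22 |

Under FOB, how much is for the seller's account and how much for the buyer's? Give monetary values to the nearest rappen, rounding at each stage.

Seller: CHF 110081.44; buyer: CHF 10137.08

FOB: the seller bears costs until goods are on board at the origin port; the buyer bears freight, insurance and all costs thereafter.
Seller's account: goods 107434.77 + inland to port 1703.93 + export clearance 129.80 + origin terminal 812.94 = 110081.44
Buyer's account: freight 1179.69 + insurance 479.91 + destination terminal 113.50 + brokerage 119.82 + duty 7191.94 + delivery 1052.22 = 10137.08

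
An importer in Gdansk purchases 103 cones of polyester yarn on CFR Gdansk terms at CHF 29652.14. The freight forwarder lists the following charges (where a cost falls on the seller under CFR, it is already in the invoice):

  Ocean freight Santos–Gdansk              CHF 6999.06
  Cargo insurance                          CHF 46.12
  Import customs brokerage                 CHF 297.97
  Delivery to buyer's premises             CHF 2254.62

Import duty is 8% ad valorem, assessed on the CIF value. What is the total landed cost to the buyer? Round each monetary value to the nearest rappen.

CFR: the seller pays costs through ocean freight to the destination port, but not insurance.
Already in the invoice (seller's account under CFR): freight — exclude.
CIF value = CFR price + insurance = 29652.14 + 46.12 = 29698.26
Import duty = 29698.26 × 8% = 2375.86
Buyer bears: insurance 46.12 + brokerage 297.97 + delivery 2254.62 + duty 2375.86 = 4974.57
Landed cost = invoice 29652.14 + 4974.57 = 34626.71

Total landed cost: CHF 34626.71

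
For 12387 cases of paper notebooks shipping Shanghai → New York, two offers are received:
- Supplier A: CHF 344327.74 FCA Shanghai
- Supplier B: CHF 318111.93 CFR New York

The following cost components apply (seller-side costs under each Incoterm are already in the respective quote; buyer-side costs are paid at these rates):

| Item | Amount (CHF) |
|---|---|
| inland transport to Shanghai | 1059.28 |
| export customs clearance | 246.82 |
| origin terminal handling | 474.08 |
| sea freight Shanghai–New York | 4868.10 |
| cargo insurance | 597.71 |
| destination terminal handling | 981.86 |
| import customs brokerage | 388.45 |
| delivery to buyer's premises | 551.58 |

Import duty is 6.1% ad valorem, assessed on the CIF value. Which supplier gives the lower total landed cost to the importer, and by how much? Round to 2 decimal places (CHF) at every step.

Supplier B is cheaper by CHF 33483.03

Supplier A (FCA):
CIF value = FCA price + origin terminal + freight + insurance = 344327.74 + 474.08 + 4868.10 + 597.71 = 350267.63
Import duty = 350267.63 × 6.1% = 21366.33
Buyer bears (A): 474.08 + 4868.10 + 597.71 + 981.86 + 388.45 + 551.58 = 7861.78
Landed cost (A) = invoice 344327.74 + 7861.78 + duty 21366.33 = 373555.85
Supplier B (CFR):
CIF value = CFR price + insurance = 318111.93 + 597.71 = 318709.64
Import duty = 318709.64 × 6.1% = 19441.29
Buyer bears (B): 597.71 + 981.86 + 388.45 + 551.58 = 2519.60
Landed cost (B) = invoice 318111.93 + 2519.60 + duty 19441.29 = 340072.82
Difference = |373555.85 − 340072.82| = 33483.03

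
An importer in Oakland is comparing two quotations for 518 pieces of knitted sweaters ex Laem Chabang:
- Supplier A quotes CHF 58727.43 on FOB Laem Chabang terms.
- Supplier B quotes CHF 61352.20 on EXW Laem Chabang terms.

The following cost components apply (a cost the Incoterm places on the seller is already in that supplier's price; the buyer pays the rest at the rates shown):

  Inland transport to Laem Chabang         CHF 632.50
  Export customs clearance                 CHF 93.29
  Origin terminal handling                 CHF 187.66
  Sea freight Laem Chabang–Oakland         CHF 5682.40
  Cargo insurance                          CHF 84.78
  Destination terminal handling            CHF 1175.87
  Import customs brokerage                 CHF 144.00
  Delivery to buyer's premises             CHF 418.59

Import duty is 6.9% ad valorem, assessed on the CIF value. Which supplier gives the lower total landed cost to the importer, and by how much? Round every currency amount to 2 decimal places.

Supplier A (FOB):
CIF value = FOB price + freight + insurance = 58727.43 + 5682.40 + 84.78 = 64494.61
Import duty = 64494.61 × 6.9% = 4450.13
Buyer bears (A): 5682.40 + 84.78 + 1175.87 + 144.00 + 418.59 = 7505.64
Landed cost (A) = invoice 58727.43 + 7505.64 + duty 4450.13 = 70683.20
Supplier B (EXW):
CIF value = EXW price + inland to port + export clearance + origin terminal + freight + insurance = 61352.20 + 632.50 + 93.29 + 187.66 + 5682.40 + 84.78 = 68032.83
Import duty = 68032.83 × 6.9% = 4694.27
Buyer bears (B): 632.50 + 93.29 + 187.66 + 5682.40 + 84.78 + 1175.87 + 144.00 + 418.59 = 8419.09
Landed cost (B) = invoice 61352.20 + 8419.09 + duty 4694.27 = 74465.56
Difference = |70683.20 − 74465.56| = 3782.36

Supplier A is cheaper by CHF 3782.36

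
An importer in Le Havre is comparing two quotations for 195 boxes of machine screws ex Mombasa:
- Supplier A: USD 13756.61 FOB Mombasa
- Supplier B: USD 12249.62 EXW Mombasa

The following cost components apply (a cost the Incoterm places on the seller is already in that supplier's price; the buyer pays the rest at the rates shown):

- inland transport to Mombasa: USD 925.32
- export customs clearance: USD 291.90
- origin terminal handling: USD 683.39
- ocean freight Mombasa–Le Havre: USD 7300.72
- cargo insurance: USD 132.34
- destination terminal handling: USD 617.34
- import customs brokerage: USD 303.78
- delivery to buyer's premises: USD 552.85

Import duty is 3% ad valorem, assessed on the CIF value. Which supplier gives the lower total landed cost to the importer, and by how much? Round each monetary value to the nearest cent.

Supplier A is cheaper by USD 405.43

Supplier A (FOB):
CIF value = FOB price + freight + insurance = 13756.61 + 7300.72 + 132.34 = 21189.67
Import duty = 21189.67 × 3% = 635.69
Buyer bears (A): 7300.72 + 132.34 + 617.34 + 303.78 + 552.85 = 8907.03
Landed cost (A) = invoice 13756.61 + 8907.03 + duty 635.69 = 23299.33
Supplier B (EXW):
CIF value = EXW price + inland to port + export clearance + origin terminal + freight + insurance = 12249.62 + 925.32 + 291.90 + 683.39 + 7300.72 + 132.34 = 21583.29
Import duty = 21583.29 × 3% = 647.50
Buyer bears (B): 925.32 + 291.90 + 683.39 + 7300.72 + 132.34 + 617.34 + 303.78 + 552.85 = 10807.64
Landed cost (B) = invoice 12249.62 + 10807.64 + duty 647.50 = 23704.76
Difference = |23299.33 − 23704.76| = 405.43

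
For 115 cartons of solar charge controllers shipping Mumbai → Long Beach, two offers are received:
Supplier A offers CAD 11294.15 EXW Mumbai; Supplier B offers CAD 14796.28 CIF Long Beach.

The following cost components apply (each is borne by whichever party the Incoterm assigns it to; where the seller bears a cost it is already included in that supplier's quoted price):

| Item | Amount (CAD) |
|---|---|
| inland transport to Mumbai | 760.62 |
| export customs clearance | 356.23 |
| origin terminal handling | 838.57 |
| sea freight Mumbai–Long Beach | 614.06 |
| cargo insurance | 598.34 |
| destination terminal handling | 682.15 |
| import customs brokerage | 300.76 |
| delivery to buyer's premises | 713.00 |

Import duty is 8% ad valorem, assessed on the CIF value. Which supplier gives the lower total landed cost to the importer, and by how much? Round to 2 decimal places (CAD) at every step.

Supplier A (EXW):
CIF value = EXW price + inland to port + export clearance + origin terminal + freight + insurance = 11294.15 + 760.62 + 356.23 + 838.57 + 614.06 + 598.34 = 14461.97
Import duty = 14461.97 × 8% = 1156.96
Buyer bears (A): 760.62 + 356.23 + 838.57 + 614.06 + 598.34 + 682.15 + 300.76 + 713.00 = 4863.73
Landed cost (A) = invoice 11294.15 + 4863.73 + duty 1156.96 = 17314.84
Supplier B (CIF):
The CIF price already equals the CIF value: 14796.28
Import duty = 14796.28 × 8% = 1183.70
Buyer bears (B): 682.15 + 300.76 + 713.00 = 1695.91
Landed cost (B) = invoice 14796.28 + 1695.91 + duty 1183.70 = 17675.89
Difference = |17314.84 − 17675.89| = 361.05

Supplier A is cheaper by CAD 361.05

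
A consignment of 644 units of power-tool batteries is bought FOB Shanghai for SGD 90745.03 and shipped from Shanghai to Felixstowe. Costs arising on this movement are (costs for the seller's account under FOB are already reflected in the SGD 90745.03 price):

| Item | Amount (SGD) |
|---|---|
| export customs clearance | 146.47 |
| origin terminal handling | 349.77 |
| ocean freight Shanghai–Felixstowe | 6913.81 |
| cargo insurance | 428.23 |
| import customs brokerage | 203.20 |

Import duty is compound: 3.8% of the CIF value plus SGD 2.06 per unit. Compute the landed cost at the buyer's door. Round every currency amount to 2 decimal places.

Total landed cost: SGD 103344.22

FOB: the seller bears costs until goods are on board at the origin port; the buyer bears freight, insurance and all costs thereafter.
Already in the invoice (seller's account under FOB): export clearance, origin terminal — exclude.
CIF value = FOB price + freight + insurance = 90745.03 + 6913.81 + 428.23 = 98087.07
Ad valorem component: 98087.07 × 3.8% = 3727.31
Specific component: 644 × 2.06 = 1326.64
Import duty = 3727.31 + 1326.64 = 5053.95
Buyer bears: freight 6913.81 + insurance 428.23 + brokerage 203.20 + duty 5053.95 = 12599.19
Landed cost = invoice 90745.03 + 12599.19 = 103344.22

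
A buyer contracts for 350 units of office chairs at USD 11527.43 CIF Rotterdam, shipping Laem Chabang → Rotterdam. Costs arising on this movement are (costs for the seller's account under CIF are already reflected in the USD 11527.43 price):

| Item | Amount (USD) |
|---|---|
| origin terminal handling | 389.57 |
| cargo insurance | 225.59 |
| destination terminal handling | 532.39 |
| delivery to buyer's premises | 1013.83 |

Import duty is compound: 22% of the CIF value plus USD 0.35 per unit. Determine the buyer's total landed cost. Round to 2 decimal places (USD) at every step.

Total landed cost: USD 15732.18

CIF: the seller pays costs through ocean freight and marine insurance to the destination port.
Already in the invoice (seller's account under CIF): origin terminal, insurance — exclude.
The CIF price already equals the CIF value: 11527.43
Ad valorem component: 11527.43 × 22% = 2536.03
Specific component: 350 × 0.35 = 122.50
Import duty = 2536.03 + 122.50 = 2658.53
Buyer bears: destination terminal 532.39 + delivery 1013.83 + duty 2658.53 = 4204.75
Landed cost = invoice 11527.43 + 4204.75 = 15732.18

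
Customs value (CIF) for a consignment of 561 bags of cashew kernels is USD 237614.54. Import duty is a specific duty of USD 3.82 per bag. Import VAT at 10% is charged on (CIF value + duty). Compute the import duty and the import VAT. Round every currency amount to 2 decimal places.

Import duty = 561 × 3.82 = 2143.02
VAT base = CIF + duty = 237614.54 + 2143.02 = 239757.56
Import VAT = 239757.56 × 10% = 23975.76

Import duty: USD 2143.02; import VAT: USD 23975.76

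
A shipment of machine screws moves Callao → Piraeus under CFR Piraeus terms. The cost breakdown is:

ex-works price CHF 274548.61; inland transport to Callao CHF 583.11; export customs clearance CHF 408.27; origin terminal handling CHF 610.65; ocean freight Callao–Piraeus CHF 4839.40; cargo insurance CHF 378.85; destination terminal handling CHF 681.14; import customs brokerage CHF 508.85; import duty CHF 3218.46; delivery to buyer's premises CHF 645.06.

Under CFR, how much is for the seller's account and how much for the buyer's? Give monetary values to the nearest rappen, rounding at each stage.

CFR: the seller pays costs through ocean freight to the destination port, but not insurance.
Seller's account: goods 274548.61 + inland to port 583.11 + export clearance 408.27 + origin terminal 610.65 + freight 4839.40 = 280990.04
Buyer's account: insurance 378.85 + destination terminal 681.14 + brokerage 508.85 + duty 3218.46 + delivery 645.06 = 5432.36

Seller: CHF 280990.04; buyer: CHF 5432.36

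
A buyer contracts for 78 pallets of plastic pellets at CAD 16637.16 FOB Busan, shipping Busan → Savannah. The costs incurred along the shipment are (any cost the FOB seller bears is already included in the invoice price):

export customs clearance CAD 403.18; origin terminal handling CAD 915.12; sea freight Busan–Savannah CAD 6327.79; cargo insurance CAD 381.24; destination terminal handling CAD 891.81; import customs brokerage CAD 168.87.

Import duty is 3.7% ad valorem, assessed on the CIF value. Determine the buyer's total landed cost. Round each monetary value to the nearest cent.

FOB: the seller bears costs until goods are on board at the origin port; the buyer bears freight, insurance and all costs thereafter.
Already in the invoice (seller's account under FOB): export clearance, origin terminal — exclude.
CIF value = FOB price + freight + insurance = 16637.16 + 6327.79 + 381.24 = 23346.19
Import duty = 23346.19 × 3.7% = 863.81
Buyer bears: freight 6327.79 + insurance 381.24 + destination terminal 891.81 + brokerage 168.87 + duty 863.81 = 8633.52
Landed cost = invoice 16637.16 + 8633.52 = 25270.68

Total landed cost: CAD 25270.68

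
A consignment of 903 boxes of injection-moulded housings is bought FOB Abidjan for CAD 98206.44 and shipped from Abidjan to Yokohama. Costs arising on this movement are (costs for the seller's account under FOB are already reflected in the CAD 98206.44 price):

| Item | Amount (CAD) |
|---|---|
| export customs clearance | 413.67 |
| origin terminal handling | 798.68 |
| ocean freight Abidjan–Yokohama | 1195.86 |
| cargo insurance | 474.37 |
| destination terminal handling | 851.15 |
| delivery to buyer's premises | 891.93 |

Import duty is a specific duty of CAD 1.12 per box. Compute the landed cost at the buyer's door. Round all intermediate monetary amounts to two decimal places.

Total landed cost: CAD 102631.11

FOB: the seller bears costs until goods are on board at the origin port; the buyer bears freight, insurance and all costs thereafter.
Already in the invoice (seller's account under FOB): export clearance, origin terminal — exclude.
CIF value = FOB price + freight + insurance = 98206.44 + 1195.86 + 474.37 = 99876.67
Import duty = 903 × 1.12 = 1011.36
Buyer bears: freight 1195.86 + insurance 474.37 + destination terminal 851.15 + delivery 891.93 + duty 1011.36 = 4424.67
Landed cost = invoice 98206.44 + 4424.67 = 102631.11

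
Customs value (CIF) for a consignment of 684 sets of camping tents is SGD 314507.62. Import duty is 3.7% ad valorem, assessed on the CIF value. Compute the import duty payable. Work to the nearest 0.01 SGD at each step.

Import duty: SGD 11636.78

Import duty = 314507.62 × 3.7% = 11636.78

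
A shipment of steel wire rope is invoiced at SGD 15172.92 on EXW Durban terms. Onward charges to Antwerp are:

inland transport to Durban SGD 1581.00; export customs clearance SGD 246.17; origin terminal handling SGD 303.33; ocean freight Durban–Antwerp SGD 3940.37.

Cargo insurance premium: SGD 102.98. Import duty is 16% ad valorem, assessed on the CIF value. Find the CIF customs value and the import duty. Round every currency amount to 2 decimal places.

CIF value: SGD 21346.77; import duty: SGD 3415.48

CIF = EXW price + pre-shipment costs + freight + insurance
CIF = 15172.92 + 1581.00 + 246.17 + 303.33 + 3940.37 + 102.98 = 21346.77
Import duty = 21346.77 × 16% = 3415.48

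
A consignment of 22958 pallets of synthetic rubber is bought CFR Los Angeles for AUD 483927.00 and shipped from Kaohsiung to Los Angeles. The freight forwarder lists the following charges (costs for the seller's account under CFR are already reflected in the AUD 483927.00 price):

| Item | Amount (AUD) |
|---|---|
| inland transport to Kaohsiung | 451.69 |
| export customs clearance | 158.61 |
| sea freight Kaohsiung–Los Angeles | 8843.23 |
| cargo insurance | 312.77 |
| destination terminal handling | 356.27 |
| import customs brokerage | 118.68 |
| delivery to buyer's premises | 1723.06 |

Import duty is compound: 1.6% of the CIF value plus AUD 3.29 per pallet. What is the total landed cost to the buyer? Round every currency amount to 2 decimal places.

CFR: the seller pays costs through ocean freight to the destination port, but not insurance.
Already in the invoice (seller's account under CFR): inland to port, export clearance, freight — exclude.
CIF value = CFR price + insurance = 483927.00 + 312.77 = 484239.77
Ad valorem component: 484239.77 × 1.6% = 7747.84
Specific component: 22958 × 3.29 = 75531.82
Import duty = 7747.84 + 75531.82 = 83279.66
Buyer bears: insurance 312.77 + destination terminal 356.27 + brokerage 118.68 + delivery 1723.06 + duty 83279.66 = 85790.44
Landed cost = invoice 483927.00 + 85790.44 = 569717.44

Total landed cost: AUD 569717.44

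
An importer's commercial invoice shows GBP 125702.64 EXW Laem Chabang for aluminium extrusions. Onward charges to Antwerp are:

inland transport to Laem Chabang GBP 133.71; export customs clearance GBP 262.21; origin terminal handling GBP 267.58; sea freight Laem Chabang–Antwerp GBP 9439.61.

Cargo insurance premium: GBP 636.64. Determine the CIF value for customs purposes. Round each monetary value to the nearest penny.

CIF = EXW price + pre-shipment costs + freight + insurance
CIF = 125702.64 + 133.71 + 262.21 + 267.58 + 9439.61 + 636.64 = 136442.39

CIF value: GBP 136442.39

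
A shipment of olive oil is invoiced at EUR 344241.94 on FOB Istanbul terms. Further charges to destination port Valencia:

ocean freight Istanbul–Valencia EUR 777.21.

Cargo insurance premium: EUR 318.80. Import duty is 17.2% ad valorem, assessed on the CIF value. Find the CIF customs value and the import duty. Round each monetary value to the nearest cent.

CIF value: EUR 345337.95; import duty: EUR 59398.13

CIF = FOB price + freight + insurance
CIF = 344241.94 + 777.21 + 318.80 = 345337.95
Import duty = 345337.95 × 17.2% = 59398.13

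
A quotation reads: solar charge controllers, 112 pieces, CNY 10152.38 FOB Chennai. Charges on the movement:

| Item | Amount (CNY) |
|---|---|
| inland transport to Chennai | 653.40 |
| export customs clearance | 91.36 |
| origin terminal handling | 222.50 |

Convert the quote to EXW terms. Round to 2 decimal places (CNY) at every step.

EXW price: CNY 9185.12

From FOB to EXW, the seller no longer bears: inland to port, export clearance, origin terminal.
EXW price = 10152.38 − 653.40 − 91.36 − 222.50 = 9185.12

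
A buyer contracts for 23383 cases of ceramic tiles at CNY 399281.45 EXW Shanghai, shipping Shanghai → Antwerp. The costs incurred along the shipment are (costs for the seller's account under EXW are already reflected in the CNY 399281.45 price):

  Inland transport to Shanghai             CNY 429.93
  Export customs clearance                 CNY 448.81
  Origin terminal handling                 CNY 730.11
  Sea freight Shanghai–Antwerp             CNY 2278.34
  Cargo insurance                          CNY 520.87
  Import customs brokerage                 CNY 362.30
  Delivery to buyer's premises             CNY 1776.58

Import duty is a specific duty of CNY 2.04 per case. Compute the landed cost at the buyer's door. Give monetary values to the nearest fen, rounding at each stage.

Total landed cost: CNY 453529.71

EXW: the seller makes goods available at their premises; the buyer bears all onward costs.
CIF value = EXW price + inland to port + export clearance + origin terminal + freight + insurance = 399281.45 + 429.93 + 448.81 + 730.11 + 2278.34 + 520.87 = 403689.51
Import duty = 23383 × 2.04 = 47701.32
Buyer bears: inland to port 429.93 + export clearance 448.81 + origin terminal 730.11 + freight 2278.34 + insurance 520.87 + brokerage 362.30 + delivery 1776.58 + duty 47701.32 = 54248.26
Landed cost = invoice 399281.45 + 54248.26 = 453529.71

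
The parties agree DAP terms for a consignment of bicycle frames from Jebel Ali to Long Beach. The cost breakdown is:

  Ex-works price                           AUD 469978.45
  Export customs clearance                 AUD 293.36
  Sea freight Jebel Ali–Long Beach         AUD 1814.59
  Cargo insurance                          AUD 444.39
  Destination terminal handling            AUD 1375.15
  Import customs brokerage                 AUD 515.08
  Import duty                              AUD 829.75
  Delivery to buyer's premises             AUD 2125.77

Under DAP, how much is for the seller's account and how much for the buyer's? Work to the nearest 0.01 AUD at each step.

DAP: the seller bears all costs to the named destination except import duty and clearance.
Seller's account: goods 469978.45 + export clearance 293.36 + freight 1814.59 + insurance 444.39 + destination terminal 1375.15 + delivery 2125.77 = 476031.71
Buyer's account: brokerage 515.08 + duty 829.75 = 1344.83

Seller: AUD 476031.71; buyer: AUD 1344.83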